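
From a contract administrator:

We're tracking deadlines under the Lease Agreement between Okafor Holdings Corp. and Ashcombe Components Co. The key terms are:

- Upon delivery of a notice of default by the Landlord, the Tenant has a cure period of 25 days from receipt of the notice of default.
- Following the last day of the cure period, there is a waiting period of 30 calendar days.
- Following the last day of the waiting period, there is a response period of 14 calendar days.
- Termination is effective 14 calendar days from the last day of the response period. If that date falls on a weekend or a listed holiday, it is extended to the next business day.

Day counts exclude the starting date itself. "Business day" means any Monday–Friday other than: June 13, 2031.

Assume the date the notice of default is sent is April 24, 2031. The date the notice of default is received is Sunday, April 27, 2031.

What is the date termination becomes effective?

Adding 25 calendar days to April 27, 2031 gives May 22, 2031, which is the last day of the cure period.
Adding 30 calendar days to May 22, 2031 gives June 21, 2031, which is the last day of the waiting period.
Adding 14 calendar days to June 21, 2031 gives July 5, 2031, which is the last day of the response period.
The date termination becomes effective: July 5, 2031 + 14 days = July 19, 2031. That falls on a Saturday, so it rolls to the next business day, Monday, July 21, 2031.

July 21, 2031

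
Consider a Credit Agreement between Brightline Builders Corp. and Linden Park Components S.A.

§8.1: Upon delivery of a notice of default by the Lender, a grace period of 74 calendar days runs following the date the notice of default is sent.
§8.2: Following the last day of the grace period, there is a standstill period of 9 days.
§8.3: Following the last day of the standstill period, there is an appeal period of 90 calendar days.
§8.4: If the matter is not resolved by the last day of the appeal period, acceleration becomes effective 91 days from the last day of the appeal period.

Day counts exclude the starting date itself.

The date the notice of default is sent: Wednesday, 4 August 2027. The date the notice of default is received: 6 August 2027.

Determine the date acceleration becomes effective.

24 April 2028

The last day of the grace period: 4 August 2027 + 74 days = 17 October 2027.
The last day of the standstill period: 17 October 2027 + 9 days = 26 October 2027.
Adding 90 calendar days to 26 October 2027 gives 24 January 2028, which is the last day of the appeal period.
The date acceleration becomes effective: 24 January 2028 + 91 days = 24 April 2028.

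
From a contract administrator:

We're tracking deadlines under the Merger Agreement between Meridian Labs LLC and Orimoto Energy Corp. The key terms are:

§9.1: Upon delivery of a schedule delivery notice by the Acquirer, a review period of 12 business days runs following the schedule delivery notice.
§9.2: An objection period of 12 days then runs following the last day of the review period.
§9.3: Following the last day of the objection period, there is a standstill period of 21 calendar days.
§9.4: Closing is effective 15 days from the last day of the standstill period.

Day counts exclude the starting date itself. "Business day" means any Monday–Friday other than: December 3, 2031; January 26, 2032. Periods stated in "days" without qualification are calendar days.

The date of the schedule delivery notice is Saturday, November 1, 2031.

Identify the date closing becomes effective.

The last day of the review period: 12 business days after Saturday, November 1, 2031, skipping weekends — Nov 3, Nov 4, Nov 5, Nov 6, …, Nov 14, Nov 17, Nov 18 — lands on Tuesday, November 18, 2031.
The last day of the objection period: November 18, 2031 + 12 days = November 30, 2031.
The last day of the standstill period: November 30, 2031 + 21 days = December 21, 2031.
Adding 15 calendar days to December 21, 2031 gives January 5, 2032, which is the date closing becomes effective.

January 5, 2032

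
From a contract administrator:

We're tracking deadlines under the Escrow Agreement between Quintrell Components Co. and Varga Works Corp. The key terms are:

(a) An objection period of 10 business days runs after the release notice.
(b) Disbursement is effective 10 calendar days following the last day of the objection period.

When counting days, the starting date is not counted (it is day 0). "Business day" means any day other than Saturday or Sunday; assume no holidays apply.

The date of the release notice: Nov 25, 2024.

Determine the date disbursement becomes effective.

Dec 19, 2024

From Monday, Nov 25, 2024, 10 business days (Nov 26, Nov 27, Nov 28, Nov 29, Dec 2, Dec 3, Dec 4, Dec 5, Dec 6, Dec 9, skipping weekends) brings us to Monday, Dec 9, 2024, which is the last day of the objection period.
Adding 10 calendar days to Dec 9, 2024 gives Dec 19, 2024, which is the date disbursement becomes effective.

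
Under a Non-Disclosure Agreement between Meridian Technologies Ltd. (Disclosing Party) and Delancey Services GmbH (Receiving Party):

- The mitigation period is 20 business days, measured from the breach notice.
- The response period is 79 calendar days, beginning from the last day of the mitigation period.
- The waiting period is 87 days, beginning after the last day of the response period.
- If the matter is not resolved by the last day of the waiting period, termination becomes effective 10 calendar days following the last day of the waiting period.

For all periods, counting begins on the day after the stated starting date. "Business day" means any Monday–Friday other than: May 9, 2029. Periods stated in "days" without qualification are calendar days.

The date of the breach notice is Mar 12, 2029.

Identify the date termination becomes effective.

Oct 2, 2029

The last day of the mitigation period: 20 business days after Monday, Mar 12, 2029, skipping weekends — Mar 13, Mar 14, Mar 15, Mar 16, …, Apr 5, Apr 6, Apr 9 — lands on Monday, Apr 9, 2029.
The last day of the response period: 79 calendar days after Apr 9, 2029 is Jun 27, 2029.
Adding 87 calendar days to Jun 27, 2029 gives Sep 22, 2029, which is the last day of the waiting period.
The date termination becomes effective: 10 calendar days after Sep 22, 2029 is Oct 2, 2029.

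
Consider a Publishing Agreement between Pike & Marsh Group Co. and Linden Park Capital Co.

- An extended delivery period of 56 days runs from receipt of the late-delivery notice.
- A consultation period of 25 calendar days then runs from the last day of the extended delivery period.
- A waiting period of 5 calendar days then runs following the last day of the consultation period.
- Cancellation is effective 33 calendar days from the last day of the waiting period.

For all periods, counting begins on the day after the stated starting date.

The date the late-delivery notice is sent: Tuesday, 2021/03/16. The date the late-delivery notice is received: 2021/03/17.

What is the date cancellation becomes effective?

2021/07/14

Adding 56 calendar days to 2021/03/17 gives 2021/05/12, which is the last day of the extended delivery period.
The last day of the consultation period: 2021/05/12 + 25 days = 2021/06/06.
The last day of the waiting period: 5 calendar days after 2021/06/06 is 2021/06/11.
Adding 33 calendar days to 2021/06/11 gives 2021/07/14, which is the date cancellation becomes effective.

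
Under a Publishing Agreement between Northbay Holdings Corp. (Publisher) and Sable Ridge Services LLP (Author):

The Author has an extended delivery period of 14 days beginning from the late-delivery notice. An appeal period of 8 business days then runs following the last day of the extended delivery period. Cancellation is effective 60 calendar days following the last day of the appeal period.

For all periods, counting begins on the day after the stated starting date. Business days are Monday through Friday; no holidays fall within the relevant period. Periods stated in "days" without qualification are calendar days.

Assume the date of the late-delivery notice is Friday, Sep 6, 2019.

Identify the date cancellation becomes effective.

The last day of the extended delivery period: 14 calendar days after Sep 6, 2019 is Sep 20, 2019.
The last day of the appeal period: counting 8 business days from Friday, Sep 20, 2019 (Sep 23, Sep 24, Sep 25, Sep 26, Sep 27, Sep 30, Oct 1, Oct 2, skipping weekends) reaches Wednesday, Oct 2, 2019.
The date cancellation becomes effective: Oct 2, 2019 + 60 days = Dec 1, 2019.

Dec 1, 2019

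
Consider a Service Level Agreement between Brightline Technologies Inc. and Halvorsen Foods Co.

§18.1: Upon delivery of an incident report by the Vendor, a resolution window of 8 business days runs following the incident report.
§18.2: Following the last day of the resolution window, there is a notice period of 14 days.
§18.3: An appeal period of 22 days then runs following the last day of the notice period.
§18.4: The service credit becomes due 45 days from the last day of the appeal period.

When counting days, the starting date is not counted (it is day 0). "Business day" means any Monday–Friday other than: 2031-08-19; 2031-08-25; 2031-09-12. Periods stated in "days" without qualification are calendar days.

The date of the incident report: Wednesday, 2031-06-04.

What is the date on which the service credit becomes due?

From Wednesday, 2031-06-04, 8 business days (Jun 5, Jun 6, Jun 9, Jun 10, Jun 11, Jun 12, Jun 13, Jun 16, skipping weekends) brings us to Monday, 2031-06-16, which is the last day of the resolution window.
Adding 14 calendar days to 2031-06-16 gives 2031-06-30, which is the last day of the notice period.
The last day of the appeal period: 2031-06-30 + 22 days = 2031-07-22.
The date on which the service credit becomes due: 45 calendar days after 2031-07-22 is 2031-09-05.

2031-09-05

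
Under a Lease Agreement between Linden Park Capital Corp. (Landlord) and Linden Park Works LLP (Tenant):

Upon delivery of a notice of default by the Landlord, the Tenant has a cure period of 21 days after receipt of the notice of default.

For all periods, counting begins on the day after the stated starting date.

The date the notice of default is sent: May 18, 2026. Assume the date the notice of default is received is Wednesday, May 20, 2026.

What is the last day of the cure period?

The last day of the cure period: 21 calendar days after May 20, 2026 is Jun 10, 2026.

Jun 10, 2026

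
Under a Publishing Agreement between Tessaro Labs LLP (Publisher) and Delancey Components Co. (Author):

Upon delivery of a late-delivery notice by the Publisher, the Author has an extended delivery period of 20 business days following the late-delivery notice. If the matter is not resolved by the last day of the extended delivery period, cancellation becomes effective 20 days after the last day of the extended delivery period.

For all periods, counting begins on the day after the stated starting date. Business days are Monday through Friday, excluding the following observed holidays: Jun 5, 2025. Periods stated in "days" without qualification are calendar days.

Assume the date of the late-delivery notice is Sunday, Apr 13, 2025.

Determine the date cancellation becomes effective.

May 29, 2025

The last day of the extended delivery period: counting 20 business days from Sunday, Apr 13, 2025 (Apr 14, Apr 15, Apr 16, Apr 17, …, May 7, May 8, May 9, skipping weekends) reaches Friday, May 9, 2025.
The date cancellation becomes effective: May 9, 2025 + 20 days = May 29, 2025.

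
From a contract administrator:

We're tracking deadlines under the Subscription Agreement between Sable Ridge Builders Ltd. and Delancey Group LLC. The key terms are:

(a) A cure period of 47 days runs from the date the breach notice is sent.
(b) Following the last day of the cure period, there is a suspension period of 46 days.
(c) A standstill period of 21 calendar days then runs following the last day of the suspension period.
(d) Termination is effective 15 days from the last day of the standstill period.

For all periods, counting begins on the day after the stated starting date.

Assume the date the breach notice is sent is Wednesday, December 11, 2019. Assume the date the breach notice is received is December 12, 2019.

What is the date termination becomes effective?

April 18, 2020

Adding 47 calendar days to December 11, 2019 gives January 27, 2020, which is the last day of the cure period.
Adding 46 calendar days to January 27, 2020 gives March 13, 2020, which is the last day of the suspension period.
Adding 21 calendar days to March 13, 2020 gives April 3, 2020, which is the last day of the standstill period.
The date termination becomes effective: 15 calendar days after April 3, 2020 is April 18, 2020.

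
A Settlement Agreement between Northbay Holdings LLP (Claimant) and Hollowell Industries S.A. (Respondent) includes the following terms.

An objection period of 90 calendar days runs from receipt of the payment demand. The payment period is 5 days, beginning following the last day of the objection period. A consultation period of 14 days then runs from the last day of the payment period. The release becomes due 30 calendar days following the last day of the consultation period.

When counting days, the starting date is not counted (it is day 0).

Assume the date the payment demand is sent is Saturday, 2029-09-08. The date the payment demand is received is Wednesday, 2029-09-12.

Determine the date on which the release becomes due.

2030-01-29

The last day of the objection period: 90 calendar days after 2029-09-12 is 2029-12-11.
Adding 5 calendar days to 2029-12-11 gives 2029-12-16, which is the last day of the payment period.
The last day of the consultation period: 14 calendar days after 2029-12-16 is 2029-12-30.
Adding 30 calendar days to 2029-12-30 gives 2030-01-29, which is the date on which the release becomes due.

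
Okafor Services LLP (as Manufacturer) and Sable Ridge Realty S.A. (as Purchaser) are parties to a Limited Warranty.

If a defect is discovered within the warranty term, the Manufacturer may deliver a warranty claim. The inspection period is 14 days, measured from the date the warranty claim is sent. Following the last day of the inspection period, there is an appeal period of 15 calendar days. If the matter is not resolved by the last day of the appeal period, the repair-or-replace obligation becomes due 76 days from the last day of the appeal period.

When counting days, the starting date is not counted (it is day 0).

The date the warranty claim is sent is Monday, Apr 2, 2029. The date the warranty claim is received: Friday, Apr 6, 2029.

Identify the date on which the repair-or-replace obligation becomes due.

The last day of the inspection period: 14 calendar days after Apr 2, 2029 is Apr 16, 2029.
The last day of the appeal period: 15 calendar days after Apr 16, 2029 is May 1, 2029.
The date on which the repair-or-replace obligation becomes due: May 1, 2029 + 76 days = Jul 16, 2029.

Jul 16, 2029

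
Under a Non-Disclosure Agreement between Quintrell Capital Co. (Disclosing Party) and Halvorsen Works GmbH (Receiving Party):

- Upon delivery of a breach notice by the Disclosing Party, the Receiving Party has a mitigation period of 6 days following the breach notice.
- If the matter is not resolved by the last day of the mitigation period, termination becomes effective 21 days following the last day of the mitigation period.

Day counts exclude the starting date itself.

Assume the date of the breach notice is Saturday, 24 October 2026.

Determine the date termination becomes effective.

Adding 6 calendar days to 24 October 2026 gives 30 October 2026, which is the last day of the mitigation period.
The date termination becomes effective: 21 calendar days after 30 October 2026 is 20 November 2026.

20 November 2026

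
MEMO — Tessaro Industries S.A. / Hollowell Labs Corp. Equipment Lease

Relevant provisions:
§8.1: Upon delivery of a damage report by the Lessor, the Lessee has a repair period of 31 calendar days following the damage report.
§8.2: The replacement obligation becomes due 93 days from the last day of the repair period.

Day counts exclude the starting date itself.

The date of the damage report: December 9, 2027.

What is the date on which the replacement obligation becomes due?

The last day of the repair period: 31 calendar days after December 9, 2027 is January 9, 2028.
Adding 93 calendar days to January 9, 2028 gives April 11, 2028, which is the date on which the replacement obligation becomes due.

April 11, 2028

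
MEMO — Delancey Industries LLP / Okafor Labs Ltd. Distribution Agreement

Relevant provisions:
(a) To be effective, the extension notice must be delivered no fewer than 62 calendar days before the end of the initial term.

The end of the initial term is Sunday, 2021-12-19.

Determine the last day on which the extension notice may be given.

Counting back 62 calendar days from 2021-12-19 gives 2021-10-18.

2021-10-18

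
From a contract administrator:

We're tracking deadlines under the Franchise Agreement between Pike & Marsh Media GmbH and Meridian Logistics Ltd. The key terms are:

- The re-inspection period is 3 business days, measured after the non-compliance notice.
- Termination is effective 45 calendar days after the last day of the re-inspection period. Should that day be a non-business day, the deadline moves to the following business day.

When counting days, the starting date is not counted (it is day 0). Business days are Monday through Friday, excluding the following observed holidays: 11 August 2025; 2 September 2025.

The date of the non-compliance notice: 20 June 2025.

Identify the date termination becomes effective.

12 August 2025

From Friday, 20 June 2025, 3 business days (Jun 23, Jun 24, Jun 25, skipping weekends) brings us to Wednesday, 25 June 2025, which is the last day of the re-inspection period.
The date termination becomes effective: 45 calendar days after 25 June 2025 is 9 August 2025. That falls on a Saturday, so it rolls to the next business day, Tuesday, 12 August 2025.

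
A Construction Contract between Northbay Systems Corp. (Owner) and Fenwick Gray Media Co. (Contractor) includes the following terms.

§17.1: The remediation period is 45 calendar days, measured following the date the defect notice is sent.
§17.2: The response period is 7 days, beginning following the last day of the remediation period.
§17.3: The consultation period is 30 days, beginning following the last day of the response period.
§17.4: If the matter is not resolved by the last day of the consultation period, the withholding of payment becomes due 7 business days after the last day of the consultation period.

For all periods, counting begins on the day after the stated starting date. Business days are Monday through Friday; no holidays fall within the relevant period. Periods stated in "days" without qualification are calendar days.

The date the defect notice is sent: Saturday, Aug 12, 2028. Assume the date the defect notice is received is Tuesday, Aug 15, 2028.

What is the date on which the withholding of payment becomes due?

Adding 45 calendar days to Aug 12, 2028 gives Sep 26, 2028, which is the last day of the remediation period.
The last day of the response period: Sep 26, 2028 + 7 days = Oct 3, 2028.
The last day of the consultation period: 30 calendar days after Oct 3, 2028 is Nov 2, 2028.
From Thursday, Nov 2, 2028, 7 business days (Nov 3, Nov 6, Nov 7, Nov 8, Nov 9, Nov 10, Nov 13, skipping weekends) brings us to Monday, Nov 13, 2028, which is the date on which the withholding of payment becomes due.

Nov 13, 2028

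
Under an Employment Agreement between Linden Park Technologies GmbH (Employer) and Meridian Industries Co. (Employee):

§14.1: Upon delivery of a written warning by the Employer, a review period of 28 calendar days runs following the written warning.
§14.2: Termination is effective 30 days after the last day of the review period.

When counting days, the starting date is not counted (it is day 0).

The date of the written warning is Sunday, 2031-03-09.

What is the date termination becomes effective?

The last day of the review period: 28 calendar days after 2031-03-09 is 2031-04-06.
Adding 30 calendar days to 2031-04-06 gives 2031-05-06, which is the date termination becomes effective.

2031-05-06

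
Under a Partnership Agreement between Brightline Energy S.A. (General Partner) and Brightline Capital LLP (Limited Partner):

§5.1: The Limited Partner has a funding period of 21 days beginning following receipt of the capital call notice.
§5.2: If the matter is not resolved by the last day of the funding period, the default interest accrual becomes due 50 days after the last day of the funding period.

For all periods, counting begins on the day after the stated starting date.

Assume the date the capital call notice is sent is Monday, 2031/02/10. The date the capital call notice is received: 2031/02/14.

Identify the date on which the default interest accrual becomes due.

2031/04/26

The last day of the funding period: 21 calendar days after 2031/02/14 is 2031/03/07.
Adding 50 calendar days to 2031/03/07 gives 2031/04/26, which is the date on which the default interest accrual becomes due.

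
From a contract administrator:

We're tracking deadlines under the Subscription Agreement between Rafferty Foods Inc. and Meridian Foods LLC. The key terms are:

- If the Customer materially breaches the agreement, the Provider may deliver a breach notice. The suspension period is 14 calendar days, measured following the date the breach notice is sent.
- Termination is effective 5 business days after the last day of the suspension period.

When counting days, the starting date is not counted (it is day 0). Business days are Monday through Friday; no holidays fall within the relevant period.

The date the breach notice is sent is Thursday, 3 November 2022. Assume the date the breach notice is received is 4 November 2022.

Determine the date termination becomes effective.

Adding 14 calendar days to 3 November 2022 gives 17 November 2022, which is the last day of the suspension period.
The date termination becomes effective: 5 business days after Thursday, 17 November 2022, skipping weekends — Nov 18, Nov 21, Nov 22, Nov 23, Nov 24 — lands on Thursday, 24 November 2022.

24 November 2022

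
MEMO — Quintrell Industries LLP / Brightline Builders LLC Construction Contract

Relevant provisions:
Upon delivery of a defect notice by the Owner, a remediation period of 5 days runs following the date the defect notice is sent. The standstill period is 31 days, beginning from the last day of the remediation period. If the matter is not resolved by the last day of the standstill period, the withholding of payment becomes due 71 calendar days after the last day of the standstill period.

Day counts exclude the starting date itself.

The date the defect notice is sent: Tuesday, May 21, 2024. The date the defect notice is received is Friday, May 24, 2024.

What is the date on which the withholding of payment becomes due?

Sep 5, 2024

Adding 5 calendar days to May 21, 2024 gives May 26, 2024, which is the last day of the remediation period.
The last day of the standstill period: May 26, 2024 + 31 days = Jun 26, 2024.
The date on which the withholding of payment becomes due: Jun 26, 2024 + 71 days = Sep 5, 2024.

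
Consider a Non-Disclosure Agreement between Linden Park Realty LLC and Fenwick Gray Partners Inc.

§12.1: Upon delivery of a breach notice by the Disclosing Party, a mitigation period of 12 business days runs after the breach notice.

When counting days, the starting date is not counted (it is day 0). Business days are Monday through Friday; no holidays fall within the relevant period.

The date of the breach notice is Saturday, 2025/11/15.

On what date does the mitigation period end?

2025/12/02

From Saturday, 2025/11/15, 12 business days (Nov 17, Nov 18, Nov 19, Nov 20, …, Nov 28, Dec 1, Dec 2, skipping weekends) brings us to Tuesday, 2025/12/02, which is the last day of the mitigation period.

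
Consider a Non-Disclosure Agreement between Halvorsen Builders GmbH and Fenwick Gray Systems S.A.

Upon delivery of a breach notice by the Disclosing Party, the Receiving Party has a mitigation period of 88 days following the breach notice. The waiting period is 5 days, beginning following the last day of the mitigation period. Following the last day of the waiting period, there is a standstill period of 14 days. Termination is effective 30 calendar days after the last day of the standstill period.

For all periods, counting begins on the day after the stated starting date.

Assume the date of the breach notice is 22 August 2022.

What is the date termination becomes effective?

Adding 88 calendar days to 22 August 2022 gives 18 November 2022, which is the last day of the mitigation period.
Adding 5 calendar days to 18 November 2022 gives 23 November 2022, which is the last day of the waiting period.
The last day of the standstill period: 23 November 2022 + 14 days = 7 December 2022.
The date termination becomes effective: 30 calendar days after 7 December 2022 is 6 January 2023.

6 January 2023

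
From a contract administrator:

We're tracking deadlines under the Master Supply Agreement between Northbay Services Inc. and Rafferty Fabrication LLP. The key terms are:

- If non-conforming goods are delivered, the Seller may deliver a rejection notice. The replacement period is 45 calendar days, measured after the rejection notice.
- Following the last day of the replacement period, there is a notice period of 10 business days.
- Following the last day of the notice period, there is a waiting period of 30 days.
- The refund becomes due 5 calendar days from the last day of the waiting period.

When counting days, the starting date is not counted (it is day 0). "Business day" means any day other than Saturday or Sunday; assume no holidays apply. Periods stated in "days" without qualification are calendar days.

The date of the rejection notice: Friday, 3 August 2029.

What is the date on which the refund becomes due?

The last day of the replacement period: 3 August 2029 + 45 days = 17 September 2029.
The last day of the notice period: counting 10 business days from Monday, 17 September 2029 (Sep 18, Sep 19, Sep 20, Sep 21, Sep 24, Sep 25, Sep 26, Sep 27, Sep 28, Oct 1, skipping weekends) reaches Monday, 1 October 2029.
The last day of the waiting period: 1 October 2029 + 30 days = 31 October 2029.
The date on which the refund becomes due: 5 calendar days after 31 October 2029 is 5 November 2029.

5 November 2029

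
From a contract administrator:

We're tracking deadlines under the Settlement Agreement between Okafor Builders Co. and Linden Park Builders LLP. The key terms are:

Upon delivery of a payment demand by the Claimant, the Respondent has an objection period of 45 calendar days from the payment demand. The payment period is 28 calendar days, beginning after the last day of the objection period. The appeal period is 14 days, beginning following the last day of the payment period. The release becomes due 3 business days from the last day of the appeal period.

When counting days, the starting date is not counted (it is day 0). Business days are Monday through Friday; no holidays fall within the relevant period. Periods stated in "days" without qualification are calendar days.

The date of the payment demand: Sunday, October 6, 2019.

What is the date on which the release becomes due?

January 6, 2020

Adding 45 calendar days to October 6, 2019 gives November 20, 2019, which is the last day of the objection period.
Adding 28 calendar days to November 20, 2019 gives December 18, 2019, which is the last day of the payment period.
The last day of the appeal period: December 18, 2019 + 14 days = January 1, 2020.
The date on which the release becomes due: counting 3 business days from Wednesday, January 1, 2020 (Jan 2, Jan 3, Jan 6, skipping weekends) reaches Monday, January 6, 2020.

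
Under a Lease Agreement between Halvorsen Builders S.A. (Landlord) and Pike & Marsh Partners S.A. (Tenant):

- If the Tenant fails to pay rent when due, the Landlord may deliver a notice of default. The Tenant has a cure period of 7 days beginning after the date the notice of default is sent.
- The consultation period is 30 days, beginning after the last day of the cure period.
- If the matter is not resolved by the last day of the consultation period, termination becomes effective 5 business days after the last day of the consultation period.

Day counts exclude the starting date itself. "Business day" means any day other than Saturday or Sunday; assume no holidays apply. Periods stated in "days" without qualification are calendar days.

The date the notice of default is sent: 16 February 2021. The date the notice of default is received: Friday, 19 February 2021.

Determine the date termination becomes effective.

1 April 2021

Adding 7 calendar days to 16 February 2021 gives 23 February 2021, which is the last day of the cure period.
The last day of the consultation period: 30 calendar days after 23 February 2021 is 25 March 2021.
From Thursday, 25 March 2021, 5 business days (Mar 26, Mar 29, Mar 30, Mar 31, Apr 1, skipping weekends) brings us to Thursday, 1 April 2021, which is the date termination becomes effective.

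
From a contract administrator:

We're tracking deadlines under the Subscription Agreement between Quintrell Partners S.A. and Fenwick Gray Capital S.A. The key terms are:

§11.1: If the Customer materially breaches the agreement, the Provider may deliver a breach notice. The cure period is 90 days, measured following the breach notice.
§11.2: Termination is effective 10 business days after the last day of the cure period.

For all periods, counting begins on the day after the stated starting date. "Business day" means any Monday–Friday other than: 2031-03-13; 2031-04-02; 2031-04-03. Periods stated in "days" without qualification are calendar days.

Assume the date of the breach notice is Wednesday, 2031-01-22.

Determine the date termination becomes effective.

The last day of the cure period: 2031-01-22 + 90 days = 2031-04-22.
The date termination becomes effective: counting 10 business days from Tuesday, 2031-04-22 (Apr 23, Apr 24, Apr 25, Apr 28, Apr 29, Apr 30, May 1, May 2, May 5, May 6, skipping weekends) reaches Tuesday, 2031-05-06.

2031-05-06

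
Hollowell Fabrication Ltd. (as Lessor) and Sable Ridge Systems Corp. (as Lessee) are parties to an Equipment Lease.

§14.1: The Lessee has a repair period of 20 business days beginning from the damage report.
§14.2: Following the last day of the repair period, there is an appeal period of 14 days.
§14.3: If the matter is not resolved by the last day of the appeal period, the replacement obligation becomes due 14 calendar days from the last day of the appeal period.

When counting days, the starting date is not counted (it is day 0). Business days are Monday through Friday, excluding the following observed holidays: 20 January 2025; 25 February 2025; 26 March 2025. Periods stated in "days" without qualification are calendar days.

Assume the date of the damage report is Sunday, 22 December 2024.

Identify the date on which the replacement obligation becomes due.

The last day of the repair period: 20 business days after Sunday, 22 December 2024, skipping weekends — Dec 23, Dec 24, Dec 25, Dec 26, …, Jan 15, Jan 16, Jan 17 — lands on Friday, 17 January 2025.
The last day of the appeal period: 17 January 2025 + 14 days = 31 January 2025.
The date on which the replacement obligation becomes due: 14 calendar days after 31 January 2025 is 14 February 2025.

14 February 2025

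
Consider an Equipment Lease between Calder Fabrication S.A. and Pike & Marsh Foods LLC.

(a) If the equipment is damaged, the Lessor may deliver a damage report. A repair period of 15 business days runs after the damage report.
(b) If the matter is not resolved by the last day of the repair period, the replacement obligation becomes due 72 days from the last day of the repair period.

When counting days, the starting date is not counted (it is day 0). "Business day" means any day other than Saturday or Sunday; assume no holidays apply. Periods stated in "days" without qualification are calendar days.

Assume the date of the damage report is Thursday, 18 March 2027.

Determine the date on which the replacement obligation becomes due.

The last day of the repair period: counting 15 business days from Thursday, 18 March 2027 (Mar 19, Mar 22, Mar 23, Mar 24, …, Apr 6, Apr 7, Apr 8, skipping weekends) reaches Thursday, 8 April 2027.
The date on which the replacement obligation becomes due: 8 April 2027 + 72 days = 19 June 2027.

19 June 2027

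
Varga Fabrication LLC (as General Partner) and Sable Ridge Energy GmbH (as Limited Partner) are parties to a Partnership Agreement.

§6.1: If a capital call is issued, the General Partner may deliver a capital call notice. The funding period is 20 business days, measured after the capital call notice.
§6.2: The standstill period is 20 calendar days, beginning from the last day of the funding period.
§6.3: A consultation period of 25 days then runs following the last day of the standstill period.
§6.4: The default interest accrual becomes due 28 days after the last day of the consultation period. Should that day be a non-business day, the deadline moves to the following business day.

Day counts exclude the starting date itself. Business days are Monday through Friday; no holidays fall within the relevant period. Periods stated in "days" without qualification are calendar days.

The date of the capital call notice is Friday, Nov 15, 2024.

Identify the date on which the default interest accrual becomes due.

Feb 24, 2025

The last day of the funding period: counting 20 business days from Friday, Nov 15, 2024 (Nov 18, Nov 19, Nov 20, Nov 21, …, Dec 11, Dec 12, Dec 13, skipping weekends) reaches Friday, Dec 13, 2024.
Adding 20 calendar days to Dec 13, 2024 gives Jan 2, 2025, which is the last day of the standstill period.
Adding 25 calendar days to Jan 2, 2025 gives Jan 27, 2025, which is the last day of the consultation period.
The date on which the default interest accrual becomes due: 28 calendar days after Jan 27, 2025 is Feb 24, 2025. Feb 24, 2025 is a Monday, so no roll-forward applies.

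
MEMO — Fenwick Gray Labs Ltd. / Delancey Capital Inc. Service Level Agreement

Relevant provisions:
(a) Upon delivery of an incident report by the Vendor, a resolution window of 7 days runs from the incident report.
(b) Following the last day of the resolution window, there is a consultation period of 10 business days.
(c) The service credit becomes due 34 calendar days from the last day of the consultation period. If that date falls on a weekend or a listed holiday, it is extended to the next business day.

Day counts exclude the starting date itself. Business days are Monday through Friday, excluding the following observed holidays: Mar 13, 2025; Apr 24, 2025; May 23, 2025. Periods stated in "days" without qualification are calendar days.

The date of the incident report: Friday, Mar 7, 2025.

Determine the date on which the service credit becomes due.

The last day of the resolution window: Mar 7, 2025 + 7 days = Mar 14, 2025.
The last day of the consultation period: 10 business days after Friday, Mar 14, 2025, skipping weekends — Mar 17, Mar 18, Mar 19, Mar 20, Mar 21, Mar 24, Mar 25, Mar 26, Mar 27, Mar 28 — lands on Friday, Mar 28, 2025.
Adding 34 calendar days to Mar 28, 2025 gives May 1, 2025, which is the date on which the service credit becomes due. May 1, 2025 is a Thursday and is not a listed holiday, so no roll-forward applies.

May 1, 2025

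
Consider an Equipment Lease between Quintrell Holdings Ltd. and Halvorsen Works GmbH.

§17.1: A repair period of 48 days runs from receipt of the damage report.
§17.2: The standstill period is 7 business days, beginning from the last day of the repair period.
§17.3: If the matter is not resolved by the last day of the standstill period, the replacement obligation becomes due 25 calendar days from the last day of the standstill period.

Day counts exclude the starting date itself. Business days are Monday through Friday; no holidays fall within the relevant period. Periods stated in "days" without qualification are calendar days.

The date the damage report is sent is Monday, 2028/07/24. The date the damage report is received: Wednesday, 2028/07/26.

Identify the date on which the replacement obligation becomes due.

2028/10/16

The last day of the repair period: 48 calendar days after 2028/07/26 is 2028/09/12.
From Tuesday, 2028/09/12, 7 business days (Sep 13, Sep 14, Sep 15, Sep 18, Sep 19, Sep 20, Sep 21, skipping weekends) brings us to Thursday, 2028/09/21, which is the last day of the standstill period.
Adding 25 calendar days to 2028/09/21 gives 2028/10/16, which is the date on which the replacement obligation becomes due.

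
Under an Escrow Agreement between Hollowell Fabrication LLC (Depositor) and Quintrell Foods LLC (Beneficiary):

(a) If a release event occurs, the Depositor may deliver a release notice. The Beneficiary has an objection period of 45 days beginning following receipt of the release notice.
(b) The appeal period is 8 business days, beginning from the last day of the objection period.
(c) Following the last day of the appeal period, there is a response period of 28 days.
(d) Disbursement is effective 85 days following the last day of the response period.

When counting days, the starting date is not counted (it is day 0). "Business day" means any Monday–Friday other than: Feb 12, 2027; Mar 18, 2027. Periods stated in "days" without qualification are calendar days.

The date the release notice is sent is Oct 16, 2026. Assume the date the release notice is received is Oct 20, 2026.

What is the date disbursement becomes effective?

The last day of the objection period: Oct 20, 2026 + 45 days = Dec 4, 2026.
From Friday, Dec 4, 2026, 8 business days (Dec 7, Dec 8, Dec 9, Dec 10, Dec 11, Dec 14, Dec 15, Dec 16, skipping weekends) brings us to Wednesday, Dec 16, 2026, which is the last day of the appeal period.
The last day of the response period: 28 calendar days after Dec 16, 2026 is Jan 13, 2027.
Adding 85 calendar days to Jan 13, 2027 gives Apr 8, 2027, which is the date disbursement becomes effective.

Apr 8, 2027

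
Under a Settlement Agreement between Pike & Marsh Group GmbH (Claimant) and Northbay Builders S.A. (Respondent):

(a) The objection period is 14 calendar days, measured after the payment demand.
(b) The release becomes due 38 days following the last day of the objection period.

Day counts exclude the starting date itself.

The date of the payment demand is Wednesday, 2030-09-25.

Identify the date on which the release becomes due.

The last day of the objection period: 14 calendar days after 2030-09-25 is 2030-10-09.
Adding 38 calendar days to 2030-10-09 gives 2030-11-16, which is the date on which the release becomes due.

2030-11-16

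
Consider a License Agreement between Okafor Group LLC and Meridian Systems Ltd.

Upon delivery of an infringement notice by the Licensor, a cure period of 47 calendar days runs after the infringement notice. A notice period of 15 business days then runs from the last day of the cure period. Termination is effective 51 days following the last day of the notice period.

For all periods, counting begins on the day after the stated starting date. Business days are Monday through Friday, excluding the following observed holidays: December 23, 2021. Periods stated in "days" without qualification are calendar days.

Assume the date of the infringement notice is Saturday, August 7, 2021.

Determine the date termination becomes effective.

The last day of the cure period: 47 calendar days after August 7, 2021 is September 23, 2021.
The last day of the notice period: 15 business days after Thursday, September 23, 2021, skipping weekends — Sep 24, Sep 27, Sep 28, Sep 29, …, Oct 12, Oct 13, Oct 14 — lands on Thursday, October 14, 2021.
The date termination becomes effective: 51 calendar days after October 14, 2021 is December 4, 2021.

December 4, 2021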